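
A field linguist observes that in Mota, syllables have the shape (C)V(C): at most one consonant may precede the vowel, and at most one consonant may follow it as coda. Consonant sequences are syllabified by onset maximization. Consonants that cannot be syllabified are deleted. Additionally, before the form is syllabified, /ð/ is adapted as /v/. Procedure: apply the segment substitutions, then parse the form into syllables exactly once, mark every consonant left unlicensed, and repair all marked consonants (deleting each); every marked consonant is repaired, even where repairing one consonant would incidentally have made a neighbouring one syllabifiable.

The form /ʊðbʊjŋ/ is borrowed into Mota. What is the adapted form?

ʊvbʊj

Substitution: /ð/ → /v/, giving /ʊvbʊjŋ/.
Syllabifying with onset maximization leaves /ŋ/ stranded (at most one coda consonant is licensed; onsets are limited to one consonant).
Deleting the stranded consonants removes /ŋ/.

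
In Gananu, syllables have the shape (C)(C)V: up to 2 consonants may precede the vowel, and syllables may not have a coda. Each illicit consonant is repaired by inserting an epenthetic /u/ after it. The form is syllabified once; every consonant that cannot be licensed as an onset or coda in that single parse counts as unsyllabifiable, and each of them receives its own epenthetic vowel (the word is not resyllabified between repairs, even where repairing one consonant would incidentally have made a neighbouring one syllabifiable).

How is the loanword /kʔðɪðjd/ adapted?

kuʔðɪðujudu

Syllabifying with onset maximization leaves /k/, /ð/, /j/, /d/ stranded (no codas are permitted; onsets may contain at most 2 consonants).
Inserting the epenthetic vowel yields /k/ → /ku/, /ð/ → /ðu/, /j/ → /ju/, /d/ → /du/.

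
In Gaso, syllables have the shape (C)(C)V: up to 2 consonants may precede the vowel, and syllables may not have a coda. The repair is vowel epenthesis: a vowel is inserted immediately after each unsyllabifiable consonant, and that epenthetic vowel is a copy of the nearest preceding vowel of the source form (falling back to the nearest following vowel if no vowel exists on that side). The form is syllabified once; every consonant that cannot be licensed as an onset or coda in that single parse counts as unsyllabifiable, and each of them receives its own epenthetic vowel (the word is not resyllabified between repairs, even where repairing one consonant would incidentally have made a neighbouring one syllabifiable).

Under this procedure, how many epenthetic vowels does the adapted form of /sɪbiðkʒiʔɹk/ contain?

The unsyllabifiable consonants are /ð/, /ʔ/, /ɹ/, /k/; each receives one epenthetic vowel.

4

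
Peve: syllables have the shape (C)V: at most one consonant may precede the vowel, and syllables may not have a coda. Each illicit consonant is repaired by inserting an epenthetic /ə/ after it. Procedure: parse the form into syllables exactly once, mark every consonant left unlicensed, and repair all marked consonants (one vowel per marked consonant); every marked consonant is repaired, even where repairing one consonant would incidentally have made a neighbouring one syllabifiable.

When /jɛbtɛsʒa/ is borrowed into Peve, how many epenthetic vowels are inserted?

2

The unsyllabifiable consonants are /b/, /s/; each receives one epenthetic vowel.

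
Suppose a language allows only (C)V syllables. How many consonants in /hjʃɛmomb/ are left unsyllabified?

4

Syllabifying with onset maximization leaves /h/, /j/, /m/, /b/ stranded (no codas are permitted; onsets are limited to one consonant).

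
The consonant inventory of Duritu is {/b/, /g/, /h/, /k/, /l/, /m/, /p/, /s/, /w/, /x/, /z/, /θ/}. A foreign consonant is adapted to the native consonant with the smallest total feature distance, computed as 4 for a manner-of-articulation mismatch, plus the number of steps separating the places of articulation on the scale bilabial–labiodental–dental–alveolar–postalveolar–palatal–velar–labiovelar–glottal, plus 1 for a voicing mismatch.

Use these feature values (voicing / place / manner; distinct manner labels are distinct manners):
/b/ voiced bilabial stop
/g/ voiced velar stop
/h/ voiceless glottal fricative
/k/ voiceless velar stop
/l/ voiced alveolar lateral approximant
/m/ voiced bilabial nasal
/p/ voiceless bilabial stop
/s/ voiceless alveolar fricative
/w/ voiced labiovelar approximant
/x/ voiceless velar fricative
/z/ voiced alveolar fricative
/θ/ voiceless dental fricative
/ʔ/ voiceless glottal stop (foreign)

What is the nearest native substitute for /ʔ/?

/k/ is closest: same manner (stop), place distance 2 (glottal→velar), same voicing; total 2. Next closest is /g/ at distance 3.

k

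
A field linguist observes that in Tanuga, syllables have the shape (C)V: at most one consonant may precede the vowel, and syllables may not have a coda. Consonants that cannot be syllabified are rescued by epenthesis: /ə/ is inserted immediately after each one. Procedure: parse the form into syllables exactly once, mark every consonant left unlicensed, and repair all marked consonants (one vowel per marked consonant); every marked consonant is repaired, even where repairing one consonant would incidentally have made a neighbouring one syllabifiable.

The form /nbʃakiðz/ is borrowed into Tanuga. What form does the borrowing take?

Under (C)V, the unsyllabifiable consonants are /n/, /b/, /ð/, /z/ (no codas are permitted; onsets are limited to one consonant).
Inserting the epenthetic vowel yields /n/ → /nə/, /b/ → /bə/, /ð/ → /ðə/, /z/ → /zə/.

nəbəʃakiðəzə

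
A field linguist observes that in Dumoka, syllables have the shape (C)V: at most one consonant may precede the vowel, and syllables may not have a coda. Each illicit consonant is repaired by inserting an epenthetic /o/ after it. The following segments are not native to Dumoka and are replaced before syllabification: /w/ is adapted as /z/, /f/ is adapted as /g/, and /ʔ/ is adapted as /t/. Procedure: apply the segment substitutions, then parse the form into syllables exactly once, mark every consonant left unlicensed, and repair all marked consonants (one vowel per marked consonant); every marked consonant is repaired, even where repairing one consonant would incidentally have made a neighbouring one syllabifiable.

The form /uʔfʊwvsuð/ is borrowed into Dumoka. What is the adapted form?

utogʊzovosuðo

Substitution: /ʔ/ → /t/, /f/ → /g/, /w/ → /z/, giving /utgʊzvsuð/.
Under (C)V, the unsyllabifiable consonants are /t/, /z/, /v/, /ð/ (no codas are permitted; onsets are limited to one consonant).
Each unlicensed consonant becomes the onset of a new syllable: /t/ → /to/, /z/ → /zo/, /v/ → /vo/, /ð/ → /ðo/.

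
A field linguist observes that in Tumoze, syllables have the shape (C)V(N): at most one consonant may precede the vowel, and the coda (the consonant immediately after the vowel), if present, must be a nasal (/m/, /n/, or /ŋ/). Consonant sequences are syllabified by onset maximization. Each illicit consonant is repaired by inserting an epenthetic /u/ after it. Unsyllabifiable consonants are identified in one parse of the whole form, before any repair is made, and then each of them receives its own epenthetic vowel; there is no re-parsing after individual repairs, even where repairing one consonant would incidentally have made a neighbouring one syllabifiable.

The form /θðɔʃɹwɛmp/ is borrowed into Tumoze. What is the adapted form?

Syllabifying with onset maximization leaves /θ/, /ʃ/, /ɹ/, /p/ stranded (only a nasal (/m/, /n/, or /ŋ/) is licensed in coda position; onsets are limited to one consonant).
Each unlicensed consonant becomes the onset of a new syllable: /θ/ → /θu/, /ʃ/ → /ʃu/, /ɹ/ → /ɹu/, /p/ → /pu/.

θuðɔʃuɹuwɛmpu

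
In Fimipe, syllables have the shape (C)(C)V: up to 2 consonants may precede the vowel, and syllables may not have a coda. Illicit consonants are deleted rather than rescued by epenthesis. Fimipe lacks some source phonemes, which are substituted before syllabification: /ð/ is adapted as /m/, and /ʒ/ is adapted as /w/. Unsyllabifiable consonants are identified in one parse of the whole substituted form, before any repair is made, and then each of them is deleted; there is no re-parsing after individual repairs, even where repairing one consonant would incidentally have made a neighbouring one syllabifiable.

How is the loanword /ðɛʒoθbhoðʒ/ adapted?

mɛwobho

Substitution: /ð/ → /m/, /ʒ/ → /w/, giving /mɛwoθbhomw/.
Under (C)(C)V, the unsyllabifiable consonants are /θ/, /m/, /w/ (no codas are permitted; onsets may contain at most 2 consonants).
Deleting the stranded consonants removes /θ/, /m/, /w/.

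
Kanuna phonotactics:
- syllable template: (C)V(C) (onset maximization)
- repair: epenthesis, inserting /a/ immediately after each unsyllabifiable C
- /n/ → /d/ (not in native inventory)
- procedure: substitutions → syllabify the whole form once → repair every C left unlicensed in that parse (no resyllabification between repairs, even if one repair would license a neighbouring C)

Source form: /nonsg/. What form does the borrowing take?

Substitution: /n/ → /d/, giving /dodsg/.
The consonants /s/, /g/ cannot be parsed into a legal (C)V(C) syllable (at most one coda consonant is licensed; onsets are limited to one consonant).
Epenthesis after each stranded consonant: /s/ → /sa/, /g/ → /ga/.

dodsaga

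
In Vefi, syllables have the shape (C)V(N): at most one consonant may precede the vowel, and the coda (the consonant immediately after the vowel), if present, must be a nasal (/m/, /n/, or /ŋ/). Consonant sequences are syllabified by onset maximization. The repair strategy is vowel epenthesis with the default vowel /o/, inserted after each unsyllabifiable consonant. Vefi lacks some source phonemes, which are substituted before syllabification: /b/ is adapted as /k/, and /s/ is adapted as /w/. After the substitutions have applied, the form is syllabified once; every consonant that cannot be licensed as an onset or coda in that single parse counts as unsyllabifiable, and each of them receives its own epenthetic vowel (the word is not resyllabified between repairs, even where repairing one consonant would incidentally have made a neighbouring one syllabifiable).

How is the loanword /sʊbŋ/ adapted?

Substitution: /s/ → /w/, /b/ → /k/, giving /wʊkŋ/.
Under (C)V(N), the unsyllabifiable consonants are /k/, /ŋ/ (only a nasal (/m/, /n/, or /ŋ/) is licensed in coda position; onsets are limited to one consonant).
Inserting the epenthetic vowel yields /k/ → /ko/, /ŋ/ → /ŋo/.

wʊkoŋo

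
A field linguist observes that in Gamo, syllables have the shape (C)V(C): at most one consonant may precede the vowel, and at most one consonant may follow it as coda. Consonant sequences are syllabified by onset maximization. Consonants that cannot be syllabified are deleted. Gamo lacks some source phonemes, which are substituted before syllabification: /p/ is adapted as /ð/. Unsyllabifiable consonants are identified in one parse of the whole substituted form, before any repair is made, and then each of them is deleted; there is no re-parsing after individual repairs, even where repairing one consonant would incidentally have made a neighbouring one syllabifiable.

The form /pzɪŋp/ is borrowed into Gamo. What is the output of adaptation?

Substitution: /p/ → /ð/, giving /ðzɪŋð/.
Syllabifying with onset maximization leaves /ð/, /ð/ stranded (at most one coda consonant is licensed; onsets are limited to one consonant).
Each unlicensed consonant is deleted: /ð/, /ð/.

zɪŋ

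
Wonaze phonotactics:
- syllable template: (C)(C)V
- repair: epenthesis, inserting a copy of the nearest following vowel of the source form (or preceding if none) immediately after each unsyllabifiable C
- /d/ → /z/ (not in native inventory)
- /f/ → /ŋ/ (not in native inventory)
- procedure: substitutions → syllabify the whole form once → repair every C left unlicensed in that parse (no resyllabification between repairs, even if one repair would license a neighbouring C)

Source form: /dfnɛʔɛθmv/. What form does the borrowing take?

zɛŋnɛʔɛθɛmɛvɛ

Substitution: /d/ → /z/, /f/ → /ŋ/, giving /zŋnɛʔɛθmv/.
Syllabifying with onset maximization leaves /z/, /θ/, /m/, /v/ stranded (no codas are permitted; onsets may contain at most 2 consonants).
Inserting the epenthetic vowel yields /z/ → /zɛ/, /θ/ → /θɛ/, /m/ → /mɛ/, /v/ → /vɛ/.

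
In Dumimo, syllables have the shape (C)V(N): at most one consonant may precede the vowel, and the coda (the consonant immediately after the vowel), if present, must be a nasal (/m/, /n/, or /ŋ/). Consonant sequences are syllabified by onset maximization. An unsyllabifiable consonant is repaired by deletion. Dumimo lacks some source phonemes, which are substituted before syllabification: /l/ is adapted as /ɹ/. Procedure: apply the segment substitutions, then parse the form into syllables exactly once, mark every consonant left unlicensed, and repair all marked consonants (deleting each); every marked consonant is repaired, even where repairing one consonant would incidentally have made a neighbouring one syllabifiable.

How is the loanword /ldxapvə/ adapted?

Substitution: /l/ → /ɹ/, giving /ɹdxapvə/.
The consonants /ɹ/, /d/, /p/ cannot be parsed into a legal (C)V(N) syllable (only a nasal (/m/, /n/, or /ŋ/) is licensed in coda position; onsets are limited to one consonant).
Each unlicensed consonant is deleted: /ɹ/, /d/, /p/.

xavə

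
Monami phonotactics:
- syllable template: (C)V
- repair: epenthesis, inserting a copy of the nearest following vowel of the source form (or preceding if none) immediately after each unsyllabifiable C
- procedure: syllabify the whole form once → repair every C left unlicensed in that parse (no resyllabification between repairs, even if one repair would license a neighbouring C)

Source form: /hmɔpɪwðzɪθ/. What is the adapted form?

Syllabifying with onset maximization leaves /h/, /w/, /ð/, /θ/ stranded (no codas are permitted; onsets are limited to one consonant).
Inserting the epenthetic vowel yields /h/ → /hɔ/, /w/ → /wɪ/, /ð/ → /ðɪ/, /θ/ → /θɪ/.

hɔmɔpɪwɪðɪzɪθɪ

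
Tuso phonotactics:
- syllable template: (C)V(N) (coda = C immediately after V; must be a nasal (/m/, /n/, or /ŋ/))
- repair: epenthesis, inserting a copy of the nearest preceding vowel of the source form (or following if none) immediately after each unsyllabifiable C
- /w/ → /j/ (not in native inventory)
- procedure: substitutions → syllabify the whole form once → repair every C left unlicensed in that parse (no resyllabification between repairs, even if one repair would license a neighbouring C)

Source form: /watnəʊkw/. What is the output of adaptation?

jatanəʊkʊjʊ

Substitution: /w/ → /j/, giving /jatnəʊkj/.
Syllabifying with onset maximization leaves /t/, /k/, /j/ stranded (only a nasal (/m/, /n/, or /ŋ/) is licensed in coda position; onsets are limited to one consonant).
Epenthesis after each stranded consonant: /t/ → /ta/, /k/ → /kʊ/, /j/ → /jʊ/.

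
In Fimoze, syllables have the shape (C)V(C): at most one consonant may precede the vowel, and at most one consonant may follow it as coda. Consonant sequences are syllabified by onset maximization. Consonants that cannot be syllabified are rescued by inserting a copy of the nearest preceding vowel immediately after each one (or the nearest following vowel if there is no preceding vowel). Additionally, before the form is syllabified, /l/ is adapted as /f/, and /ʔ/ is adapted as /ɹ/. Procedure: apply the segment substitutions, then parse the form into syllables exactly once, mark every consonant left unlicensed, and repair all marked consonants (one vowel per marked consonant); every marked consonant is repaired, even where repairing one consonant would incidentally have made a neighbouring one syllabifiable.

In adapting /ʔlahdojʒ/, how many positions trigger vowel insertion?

After substitution the input is /ɹfahdojʒ/.
The unsyllabifiable consonants are /ɹ/, /ʒ/; each receives one epenthetic vowel.

2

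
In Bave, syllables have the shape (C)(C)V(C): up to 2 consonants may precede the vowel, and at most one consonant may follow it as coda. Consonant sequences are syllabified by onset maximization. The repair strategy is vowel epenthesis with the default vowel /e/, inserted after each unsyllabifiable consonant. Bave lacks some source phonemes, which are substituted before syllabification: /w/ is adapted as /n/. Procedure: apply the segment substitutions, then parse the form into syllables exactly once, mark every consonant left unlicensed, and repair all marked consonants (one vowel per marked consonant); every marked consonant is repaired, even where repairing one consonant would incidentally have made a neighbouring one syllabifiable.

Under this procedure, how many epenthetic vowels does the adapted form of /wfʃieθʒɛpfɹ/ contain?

3

After substitution the input is /nfʃieθʒɛpfɹ/.
The unsyllabifiable consonants are /n/, /f/, /ɹ/; each receives one epenthetic vowel.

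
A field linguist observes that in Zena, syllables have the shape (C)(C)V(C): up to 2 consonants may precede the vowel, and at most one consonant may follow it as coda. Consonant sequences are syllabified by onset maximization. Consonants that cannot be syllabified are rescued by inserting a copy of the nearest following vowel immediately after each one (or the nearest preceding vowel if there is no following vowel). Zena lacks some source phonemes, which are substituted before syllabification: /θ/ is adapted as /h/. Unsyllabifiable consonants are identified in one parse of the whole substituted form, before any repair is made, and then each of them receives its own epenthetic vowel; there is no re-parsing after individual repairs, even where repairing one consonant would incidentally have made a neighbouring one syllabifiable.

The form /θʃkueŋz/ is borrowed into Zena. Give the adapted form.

huʃkueŋze

Substitution: /θ/ → /h/, giving /hʃkueŋz/.
Under (C)(C)V(C), the unsyllabifiable consonants are /h/, /z/ (at most one coda consonant is licensed; onsets may contain at most 2 consonants).
Epenthesis after each stranded consonant: /h/ → /hu/, /z/ → /ze/.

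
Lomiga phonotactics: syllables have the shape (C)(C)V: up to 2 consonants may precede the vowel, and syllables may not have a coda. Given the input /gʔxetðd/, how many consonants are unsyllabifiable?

The consonants /g/, /t/, /ð/, /d/ cannot be parsed into a legal (C)(C)V syllable (no codas are permitted; onsets may contain at most 2 consonants).

4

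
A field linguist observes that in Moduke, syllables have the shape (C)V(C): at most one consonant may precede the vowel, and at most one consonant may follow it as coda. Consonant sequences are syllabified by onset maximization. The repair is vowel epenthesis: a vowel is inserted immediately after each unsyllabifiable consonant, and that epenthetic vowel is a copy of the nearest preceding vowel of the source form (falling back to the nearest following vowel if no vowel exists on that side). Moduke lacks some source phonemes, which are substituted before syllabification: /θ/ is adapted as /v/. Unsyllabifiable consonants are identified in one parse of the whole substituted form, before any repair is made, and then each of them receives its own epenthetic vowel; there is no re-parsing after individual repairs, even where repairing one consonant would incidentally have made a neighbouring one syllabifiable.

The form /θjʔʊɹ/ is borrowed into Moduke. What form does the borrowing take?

Substitution: /θ/ → /v/, giving /vjʔʊɹ/.
Syllabifying with onset maximization leaves /v/, /j/ stranded (at most one coda consonant is licensed; onsets are limited to one consonant).
Inserting the epenthetic vowel yields /v/ → /vʊ/, /j/ → /jʊ/.

vʊjʊʔʊɹ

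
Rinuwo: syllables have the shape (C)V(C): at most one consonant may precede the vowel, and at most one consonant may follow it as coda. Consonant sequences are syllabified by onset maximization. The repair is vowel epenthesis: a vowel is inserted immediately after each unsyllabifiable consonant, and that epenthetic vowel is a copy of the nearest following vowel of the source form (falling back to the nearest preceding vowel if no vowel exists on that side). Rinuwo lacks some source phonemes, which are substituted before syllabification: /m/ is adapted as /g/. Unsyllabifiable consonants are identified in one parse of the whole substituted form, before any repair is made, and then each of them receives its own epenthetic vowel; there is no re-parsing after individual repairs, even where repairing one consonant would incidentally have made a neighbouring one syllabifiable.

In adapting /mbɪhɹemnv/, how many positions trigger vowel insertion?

After substitution the input is /gbɪhɹegnv/.
The unsyllabifiable consonants are /g/, /n/, /v/; each receives one epenthetic vowel.

3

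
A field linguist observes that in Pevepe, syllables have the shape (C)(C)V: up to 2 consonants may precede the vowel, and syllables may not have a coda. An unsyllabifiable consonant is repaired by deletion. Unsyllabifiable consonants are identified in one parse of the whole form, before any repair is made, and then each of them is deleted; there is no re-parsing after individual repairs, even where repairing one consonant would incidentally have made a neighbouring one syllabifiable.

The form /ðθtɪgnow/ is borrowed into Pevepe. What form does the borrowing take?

The consonants /ð/, /w/ cannot be parsed into a legal (C)(C)V syllable (no codas are permitted; onsets may contain at most 2 consonants).
Each unlicensed consonant is deleted: /ð/, /w/.

θtɪgno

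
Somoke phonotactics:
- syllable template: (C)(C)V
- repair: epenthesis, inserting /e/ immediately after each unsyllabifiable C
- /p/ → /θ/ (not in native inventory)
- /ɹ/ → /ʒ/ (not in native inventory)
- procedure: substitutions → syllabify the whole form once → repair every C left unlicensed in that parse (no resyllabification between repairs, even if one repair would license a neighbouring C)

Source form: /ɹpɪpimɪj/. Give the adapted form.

Substitution: /ɹ/ → /ʒ/, /p/ → /θ/, giving /ʒθɪθimɪj/.
Under (C)(C)V, the unsyllabifiable consonants are /j/ (no codas are permitted; onsets may contain at most 2 consonants).
Each unlicensed consonant becomes the onset of a new syllable: /j/ → /je/.

ʒθɪθimɪje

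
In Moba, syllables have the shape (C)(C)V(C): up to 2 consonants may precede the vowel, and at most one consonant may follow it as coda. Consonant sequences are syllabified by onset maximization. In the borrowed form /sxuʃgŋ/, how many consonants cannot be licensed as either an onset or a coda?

The consonants /g/, /ŋ/ cannot be parsed into a legal (C)(C)V(C) syllable (at most one coda consonant is licensed; onsets may contain at most 2 consonants).

2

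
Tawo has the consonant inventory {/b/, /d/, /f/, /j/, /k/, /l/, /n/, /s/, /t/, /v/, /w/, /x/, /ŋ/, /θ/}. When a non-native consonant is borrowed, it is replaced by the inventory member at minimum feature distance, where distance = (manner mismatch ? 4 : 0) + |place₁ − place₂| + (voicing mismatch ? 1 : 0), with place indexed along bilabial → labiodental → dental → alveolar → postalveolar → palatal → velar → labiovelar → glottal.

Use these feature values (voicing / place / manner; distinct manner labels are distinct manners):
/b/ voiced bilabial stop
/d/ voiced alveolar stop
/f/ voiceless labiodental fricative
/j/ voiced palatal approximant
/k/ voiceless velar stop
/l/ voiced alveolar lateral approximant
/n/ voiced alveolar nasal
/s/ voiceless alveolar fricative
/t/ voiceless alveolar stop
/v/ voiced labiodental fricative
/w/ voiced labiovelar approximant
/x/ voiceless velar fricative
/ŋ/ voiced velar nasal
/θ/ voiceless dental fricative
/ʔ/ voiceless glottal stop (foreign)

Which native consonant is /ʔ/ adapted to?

k

/k/ is closest: same manner (stop), place distance 2 (glottal→velar), same voicing; total 2. Next closest is /t/ at distance 5.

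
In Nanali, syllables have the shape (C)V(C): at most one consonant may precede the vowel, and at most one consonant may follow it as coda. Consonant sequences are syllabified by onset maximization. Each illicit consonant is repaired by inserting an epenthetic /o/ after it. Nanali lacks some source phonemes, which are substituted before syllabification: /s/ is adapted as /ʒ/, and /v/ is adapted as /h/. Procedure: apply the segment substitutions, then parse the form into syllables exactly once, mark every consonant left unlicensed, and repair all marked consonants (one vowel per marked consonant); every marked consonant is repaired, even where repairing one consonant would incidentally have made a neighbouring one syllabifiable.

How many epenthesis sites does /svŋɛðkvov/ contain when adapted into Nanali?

3

After substitution the input is /ʒhŋɛðkhoh/.
The unsyllabifiable consonants are /ʒ/, /h/, /k/; each receives one epenthetic vowel.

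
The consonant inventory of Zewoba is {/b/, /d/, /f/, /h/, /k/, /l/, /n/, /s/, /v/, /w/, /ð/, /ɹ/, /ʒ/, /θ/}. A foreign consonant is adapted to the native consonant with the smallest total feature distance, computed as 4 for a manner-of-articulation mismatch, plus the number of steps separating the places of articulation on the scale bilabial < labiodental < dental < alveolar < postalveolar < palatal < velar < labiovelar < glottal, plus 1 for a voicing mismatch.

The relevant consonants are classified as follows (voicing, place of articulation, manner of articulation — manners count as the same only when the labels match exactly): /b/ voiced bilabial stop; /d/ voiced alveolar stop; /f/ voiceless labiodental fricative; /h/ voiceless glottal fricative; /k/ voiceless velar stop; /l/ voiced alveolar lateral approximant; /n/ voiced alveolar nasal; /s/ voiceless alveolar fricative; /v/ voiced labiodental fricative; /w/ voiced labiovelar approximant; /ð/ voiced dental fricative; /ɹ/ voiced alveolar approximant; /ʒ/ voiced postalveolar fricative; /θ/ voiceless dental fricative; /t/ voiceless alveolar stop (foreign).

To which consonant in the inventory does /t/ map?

d

/d/ is closest: same manner (stop), place distance 0 (alveolar→alveolar), voicing differs (+1); total 1. Next closest is /k/ at distance 3.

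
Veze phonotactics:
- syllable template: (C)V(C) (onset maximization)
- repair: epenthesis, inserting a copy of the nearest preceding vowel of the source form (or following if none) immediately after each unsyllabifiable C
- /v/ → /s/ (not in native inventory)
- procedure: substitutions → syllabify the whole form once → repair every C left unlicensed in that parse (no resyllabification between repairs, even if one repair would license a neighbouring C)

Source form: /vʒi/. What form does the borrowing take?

siʒi

Substitution: /v/ → /s/, giving /sʒi/.
Syllabifying with onset maximization leaves /s/ stranded (at most one coda consonant is licensed; onsets are limited to one consonant).
Epenthesis after each stranded consonant: /s/ → /si/.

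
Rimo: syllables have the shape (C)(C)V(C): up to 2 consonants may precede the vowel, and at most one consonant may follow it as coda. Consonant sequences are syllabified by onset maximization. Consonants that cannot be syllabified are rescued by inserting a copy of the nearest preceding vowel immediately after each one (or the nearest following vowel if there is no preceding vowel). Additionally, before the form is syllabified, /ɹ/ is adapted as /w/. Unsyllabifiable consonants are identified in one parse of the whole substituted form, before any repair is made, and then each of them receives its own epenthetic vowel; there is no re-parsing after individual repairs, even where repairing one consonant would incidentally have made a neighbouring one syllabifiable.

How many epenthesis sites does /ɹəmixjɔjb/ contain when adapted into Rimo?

After substitution the input is /wəmixjɔjb/.
The unsyllabifiable consonants are /b/; each receives one epenthetic vowel.

1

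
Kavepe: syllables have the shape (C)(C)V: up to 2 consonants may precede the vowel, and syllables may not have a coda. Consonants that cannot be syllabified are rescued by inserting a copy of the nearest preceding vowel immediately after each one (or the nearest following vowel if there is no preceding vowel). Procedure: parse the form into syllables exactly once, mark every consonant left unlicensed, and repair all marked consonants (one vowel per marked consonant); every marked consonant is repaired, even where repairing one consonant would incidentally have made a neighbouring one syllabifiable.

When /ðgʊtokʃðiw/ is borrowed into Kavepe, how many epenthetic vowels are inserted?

2

The unsyllabifiable consonants are /k/, /w/; each receives one epenthetic vowel.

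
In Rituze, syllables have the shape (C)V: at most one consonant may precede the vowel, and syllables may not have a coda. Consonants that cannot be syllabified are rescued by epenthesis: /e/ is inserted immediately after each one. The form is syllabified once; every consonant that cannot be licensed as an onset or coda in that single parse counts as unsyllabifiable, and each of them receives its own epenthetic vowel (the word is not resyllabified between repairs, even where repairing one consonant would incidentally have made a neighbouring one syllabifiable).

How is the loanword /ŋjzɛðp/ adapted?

ŋejezɛðepe

Syllabifying with onset maximization leaves /ŋ/, /j/, /ð/, /p/ stranded (no codas are permitted; onsets are limited to one consonant).
Inserting the epenthetic vowel yields /ŋ/ → /ŋe/, /j/ → /je/, /ð/ → /ðe/, /p/ → /pe/.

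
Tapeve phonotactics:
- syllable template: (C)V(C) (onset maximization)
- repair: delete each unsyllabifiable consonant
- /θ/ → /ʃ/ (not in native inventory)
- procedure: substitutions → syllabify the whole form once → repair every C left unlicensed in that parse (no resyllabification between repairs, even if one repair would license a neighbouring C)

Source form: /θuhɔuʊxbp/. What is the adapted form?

Substitution: /θ/ → /ʃ/, giving /ʃuhɔuʊxbp/.
Syllabifying with onset maximization leaves /b/, /p/ stranded (at most one coda consonant is licensed; onsets are limited to one consonant).
Each unlicensed consonant is deleted: /b/, /p/.

ʃuhɔuʊx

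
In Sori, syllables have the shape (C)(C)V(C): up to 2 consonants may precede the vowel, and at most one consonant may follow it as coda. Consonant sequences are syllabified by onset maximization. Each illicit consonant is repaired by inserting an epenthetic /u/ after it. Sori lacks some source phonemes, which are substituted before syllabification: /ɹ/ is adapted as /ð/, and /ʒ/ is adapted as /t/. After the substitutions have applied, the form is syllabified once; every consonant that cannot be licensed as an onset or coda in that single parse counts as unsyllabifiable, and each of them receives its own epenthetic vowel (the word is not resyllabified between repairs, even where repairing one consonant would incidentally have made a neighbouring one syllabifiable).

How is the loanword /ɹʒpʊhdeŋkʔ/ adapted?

ðutpʊhdeŋkuʔu

Substitution: /ɹ/ → /ð/, /ʒ/ → /t/, giving /ðtpʊhdeŋkʔ/.
The consonants /ð/, /k/, /ʔ/ cannot be parsed into a legal (C)(C)V(C) syllable (at most one coda consonant is licensed; onsets may contain at most 2 consonants).
Epenthesis after each stranded consonant: /ð/ → /ðu/, /k/ → /ku/, /ʔ/ → /ʔu/.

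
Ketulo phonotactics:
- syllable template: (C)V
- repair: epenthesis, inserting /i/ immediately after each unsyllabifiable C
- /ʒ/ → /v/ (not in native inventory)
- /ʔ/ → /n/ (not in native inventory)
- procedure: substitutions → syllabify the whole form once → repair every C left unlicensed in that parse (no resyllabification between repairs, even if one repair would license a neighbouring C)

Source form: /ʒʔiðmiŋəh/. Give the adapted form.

Substitution: /ʒ/ → /v/, /ʔ/ → /n/, giving /vniðmiŋəh/.
Syllabifying with onset maximization leaves /v/, /ð/, /h/ stranded (no codas are permitted; onsets are limited to one consonant).
Each unlicensed consonant becomes the onset of a new syllable: /v/ → /vi/, /ð/ → /ði/, /h/ → /hi/.

viniðimiŋəhi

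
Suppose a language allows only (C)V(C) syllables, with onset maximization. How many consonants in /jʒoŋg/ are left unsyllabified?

The consonants /j/, /g/ cannot be parsed into a legal (C)V(C) syllable (at most one coda consonant is licensed; onsets are limited to one consonant).

2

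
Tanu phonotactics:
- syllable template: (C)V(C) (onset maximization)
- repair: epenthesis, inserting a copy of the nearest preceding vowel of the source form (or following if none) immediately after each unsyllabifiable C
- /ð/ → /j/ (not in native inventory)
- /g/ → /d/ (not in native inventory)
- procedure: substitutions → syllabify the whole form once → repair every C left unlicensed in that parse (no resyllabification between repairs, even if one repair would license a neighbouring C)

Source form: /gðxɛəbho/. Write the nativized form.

Substitution: /g/ → /d/, /ð/ → /j/, giving /djxɛəbho/.
Under (C)V(C), the unsyllabifiable consonants are /d/, /j/ (at most one coda consonant is licensed; onsets are limited to one consonant).
Inserting the epenthetic vowel yields /d/ → /dɛ/, /j/ → /jɛ/.

dɛjɛxɛəbho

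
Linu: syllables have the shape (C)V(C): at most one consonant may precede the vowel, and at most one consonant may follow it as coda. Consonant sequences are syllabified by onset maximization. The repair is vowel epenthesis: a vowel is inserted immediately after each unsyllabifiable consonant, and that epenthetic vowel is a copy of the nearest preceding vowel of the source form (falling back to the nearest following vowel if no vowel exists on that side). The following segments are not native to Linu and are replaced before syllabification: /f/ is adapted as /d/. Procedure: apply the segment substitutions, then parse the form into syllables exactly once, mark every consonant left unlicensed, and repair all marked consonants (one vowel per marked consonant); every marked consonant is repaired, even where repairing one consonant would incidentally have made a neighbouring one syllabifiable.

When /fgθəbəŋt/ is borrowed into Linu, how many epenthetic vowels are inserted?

3

After substitution the input is /dgθəbəŋt/.
The unsyllabifiable consonants are /d/, /g/, /t/; each receives one epenthetic vowel.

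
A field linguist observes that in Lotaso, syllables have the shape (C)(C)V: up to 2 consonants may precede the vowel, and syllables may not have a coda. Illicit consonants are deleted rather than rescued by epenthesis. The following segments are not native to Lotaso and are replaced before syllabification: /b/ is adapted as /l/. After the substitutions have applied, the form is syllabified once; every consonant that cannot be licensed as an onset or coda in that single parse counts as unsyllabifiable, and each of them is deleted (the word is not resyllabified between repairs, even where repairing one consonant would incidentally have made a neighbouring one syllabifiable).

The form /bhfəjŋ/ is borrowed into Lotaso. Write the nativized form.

Substitution: /b/ → /l/, giving /lhfəjŋ/.
The consonants /l/, /j/, /ŋ/ cannot be parsed into a legal (C)(C)V syllable (no codas are permitted; onsets may contain at most 2 consonants).
Deleting the stranded consonants removes /l/, /j/, /ŋ/.

hfə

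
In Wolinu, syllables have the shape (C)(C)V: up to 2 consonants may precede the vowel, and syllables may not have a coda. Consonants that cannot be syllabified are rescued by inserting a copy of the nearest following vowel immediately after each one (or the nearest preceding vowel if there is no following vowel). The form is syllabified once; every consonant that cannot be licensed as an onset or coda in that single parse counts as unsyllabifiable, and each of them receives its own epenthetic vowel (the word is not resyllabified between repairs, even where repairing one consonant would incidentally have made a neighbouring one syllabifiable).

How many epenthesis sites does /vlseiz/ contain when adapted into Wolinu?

2

The unsyllabifiable consonants are /v/, /z/; each receives one epenthetic vowel.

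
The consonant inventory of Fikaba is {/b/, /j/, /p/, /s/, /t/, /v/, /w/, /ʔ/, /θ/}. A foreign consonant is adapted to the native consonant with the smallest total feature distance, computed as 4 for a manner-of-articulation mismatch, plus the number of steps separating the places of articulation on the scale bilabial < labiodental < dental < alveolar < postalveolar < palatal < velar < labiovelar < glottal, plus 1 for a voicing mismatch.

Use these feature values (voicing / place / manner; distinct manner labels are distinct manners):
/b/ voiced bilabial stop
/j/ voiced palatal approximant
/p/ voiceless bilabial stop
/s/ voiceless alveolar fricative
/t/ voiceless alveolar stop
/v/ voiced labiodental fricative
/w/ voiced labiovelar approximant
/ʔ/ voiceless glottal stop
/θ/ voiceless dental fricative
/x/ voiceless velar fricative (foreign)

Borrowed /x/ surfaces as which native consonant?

/s/ is closest: same manner (fricative), place distance 3 (velar→alveolar), same voicing; total 3. Next closest is /θ/ at distance 4.

s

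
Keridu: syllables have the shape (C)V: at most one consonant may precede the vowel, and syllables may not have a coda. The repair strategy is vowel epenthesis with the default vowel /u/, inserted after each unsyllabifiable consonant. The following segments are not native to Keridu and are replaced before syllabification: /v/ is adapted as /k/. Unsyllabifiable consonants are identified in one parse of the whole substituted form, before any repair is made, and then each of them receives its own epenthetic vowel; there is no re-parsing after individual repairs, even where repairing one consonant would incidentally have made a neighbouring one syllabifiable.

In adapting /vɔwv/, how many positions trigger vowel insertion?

After substitution the input is /kɔwk/.
The unsyllabifiable consonants are /w/, /k/; each receives one epenthetic vowel.

2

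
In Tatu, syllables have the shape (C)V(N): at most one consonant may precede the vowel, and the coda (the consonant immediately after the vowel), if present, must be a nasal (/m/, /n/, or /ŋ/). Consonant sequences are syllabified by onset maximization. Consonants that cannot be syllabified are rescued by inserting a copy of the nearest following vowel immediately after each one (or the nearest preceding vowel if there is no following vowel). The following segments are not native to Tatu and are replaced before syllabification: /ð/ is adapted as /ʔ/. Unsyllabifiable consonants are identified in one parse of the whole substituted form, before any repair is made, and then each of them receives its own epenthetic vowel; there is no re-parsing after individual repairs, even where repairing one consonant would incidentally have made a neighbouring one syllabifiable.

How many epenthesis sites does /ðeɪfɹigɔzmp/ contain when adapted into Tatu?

4

After substitution the input is /ʔeɪfɹigɔzmp/.
The unsyllabifiable consonants are /f/, /z/, /m/, /p/; each receives one epenthetic vowel.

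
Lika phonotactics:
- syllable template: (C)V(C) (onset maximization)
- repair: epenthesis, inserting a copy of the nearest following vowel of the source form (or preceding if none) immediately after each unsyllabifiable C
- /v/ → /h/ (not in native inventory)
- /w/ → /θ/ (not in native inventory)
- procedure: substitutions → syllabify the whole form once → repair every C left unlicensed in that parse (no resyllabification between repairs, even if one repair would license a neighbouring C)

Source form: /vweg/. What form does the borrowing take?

heθeg

Substitution: /v/ → /h/, /w/ → /θ/, giving /hθeg/.
The consonants /h/ cannot be parsed into a legal (C)V(C) syllable (at most one coda consonant is licensed; onsets are limited to one consonant).
Inserting the epenthetic vowel yields /h/ → /he/.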